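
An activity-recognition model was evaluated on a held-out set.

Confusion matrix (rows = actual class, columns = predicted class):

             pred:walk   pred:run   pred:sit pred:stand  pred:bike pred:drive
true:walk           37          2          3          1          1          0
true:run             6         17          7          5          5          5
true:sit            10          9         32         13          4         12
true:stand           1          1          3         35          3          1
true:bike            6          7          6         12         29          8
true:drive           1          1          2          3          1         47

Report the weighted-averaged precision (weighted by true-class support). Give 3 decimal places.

Per-class precision (TP/(TP+FP)):
  walk: TP=37, FP=6+10+1+6+1=24 → 37/61 = 0.6066
  run: TP=17, FP=2+9+1+7+1=20 → 17/37 = 0.4595
  sit: TP=32, FP=3+7+3+6+2=21 → 32/53 = 0.6038
  stand: TP=35, FP=1+5+13+12+3=34 → 35/69 = 0.5072
  bike: TP=29, FP=1+5+4+3+1=14 → 29/43 = 0.6744
  drive: TP=47, FP=0+5+12+1+8=26 → 47/73 = 0.6438
Weighted-precision = Σ (supportᵢ/N)·precisionᵢ with N=336: (44/336)·0.6066 + (45/336)·0.4595 + (80/336)·0.6038 + (44/336)·0.5072 + (68/336)·0.6744 + (55/336)·0.6438 = 0.593

0.593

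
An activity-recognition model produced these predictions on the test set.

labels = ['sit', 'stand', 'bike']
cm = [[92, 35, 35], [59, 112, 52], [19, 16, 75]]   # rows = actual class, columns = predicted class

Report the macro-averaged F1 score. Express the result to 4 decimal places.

Per-class F1 score (2·TP/(2·TP+FP+FN)):
  sit: TP=92, FP=59+19=78, FN=35+35=70 → 184/332 = 0.55422
  stand: TP=112, FP=35+16=51, FN=59+52=111 → 224/386 = 0.58031
  bike: TP=75, FP=35+52=87, FN=19+16=35 → 150/272 = 0.55147
Macro-F1 score = mean = (0.55422 + 0.58031 + 0.55147) / 3 = 0.5620

0.5620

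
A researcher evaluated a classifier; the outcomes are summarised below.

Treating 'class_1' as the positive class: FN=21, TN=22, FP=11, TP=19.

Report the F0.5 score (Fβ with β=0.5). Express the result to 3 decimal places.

Fβ = (1+β²)·TP / ((1+β²)·TP + β²·FN + FP), with β²=1/4
= 1.25·19 / (1.25·19 + 0.25·21 + 11) = 0.594

0.594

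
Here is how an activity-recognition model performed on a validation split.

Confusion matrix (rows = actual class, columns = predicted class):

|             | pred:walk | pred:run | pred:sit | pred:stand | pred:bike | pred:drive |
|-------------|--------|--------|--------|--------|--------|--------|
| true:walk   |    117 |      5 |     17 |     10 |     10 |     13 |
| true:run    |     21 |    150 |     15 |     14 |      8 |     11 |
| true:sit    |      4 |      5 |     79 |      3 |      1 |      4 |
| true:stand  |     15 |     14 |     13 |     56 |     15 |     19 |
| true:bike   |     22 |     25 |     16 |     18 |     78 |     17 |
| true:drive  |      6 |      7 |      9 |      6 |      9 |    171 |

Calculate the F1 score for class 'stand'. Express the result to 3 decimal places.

0.469

Treat 'stand' as positive and all other classes as negative.
F1 score = 2·TP/(2·TP+FP+FN).
stand: TP=56, FP=10+14+3+18+6=51, FN=15+14+13+15+19=76 → 112/239 = 0.4686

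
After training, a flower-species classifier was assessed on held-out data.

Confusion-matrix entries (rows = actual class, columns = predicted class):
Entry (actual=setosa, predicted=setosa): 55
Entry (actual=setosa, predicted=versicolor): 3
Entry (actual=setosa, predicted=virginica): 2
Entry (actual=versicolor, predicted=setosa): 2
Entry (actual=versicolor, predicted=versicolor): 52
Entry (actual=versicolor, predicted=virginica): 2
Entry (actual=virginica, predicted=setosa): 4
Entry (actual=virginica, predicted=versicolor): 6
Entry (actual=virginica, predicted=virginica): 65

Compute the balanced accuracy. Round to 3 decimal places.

Balanced accuracy = mean of per-class recall.
  setosa: recall = 55/60 = 0.9167
  versicolor: recall = 52/56 = 0.9286
  virginica: recall = 65/75 = 0.8667
Mean = (0.9167 + 0.9286 + 0.8667) / 3 = 0.904

0.904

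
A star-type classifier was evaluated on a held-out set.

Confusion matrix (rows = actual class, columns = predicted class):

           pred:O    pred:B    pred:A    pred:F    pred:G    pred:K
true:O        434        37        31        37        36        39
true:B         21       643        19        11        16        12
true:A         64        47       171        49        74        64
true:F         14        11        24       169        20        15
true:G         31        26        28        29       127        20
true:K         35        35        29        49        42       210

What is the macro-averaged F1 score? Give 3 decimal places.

Per-class F1 score (2·TP/(2·TP+FP+FN)):
  O: TP=434, FP=21+64+14+31+35=165, FN=37+31+37+36+39=180 → 868/1213 = 0.7156
  B: TP=643, FP=37+47+11+26+35=156, FN=21+19+11+16+12=79 → 1286/1521 = 0.8455
  A: TP=171, FP=31+19+24+28+29=131, FN=64+47+49+74+64=298 → 342/771 = 0.4436
  F: TP=169, FP=37+11+49+29+49=175, FN=14+11+24+20+15=84 → 338/597 = 0.5662
  G: TP=127, FP=36+16+74+20+42=188, FN=31+26+28+29+20=134 → 254/576 = 0.4410
  K: TP=210, FP=39+12+64+15+20=150, FN=35+35+29+49+42=190 → 420/760 = 0.5526
Macro-F1 score = mean = (0.7156 + 0.8455 + 0.4436 + 0.5662 + 0.4410 + 0.5526) / 6 = 0.594

0.594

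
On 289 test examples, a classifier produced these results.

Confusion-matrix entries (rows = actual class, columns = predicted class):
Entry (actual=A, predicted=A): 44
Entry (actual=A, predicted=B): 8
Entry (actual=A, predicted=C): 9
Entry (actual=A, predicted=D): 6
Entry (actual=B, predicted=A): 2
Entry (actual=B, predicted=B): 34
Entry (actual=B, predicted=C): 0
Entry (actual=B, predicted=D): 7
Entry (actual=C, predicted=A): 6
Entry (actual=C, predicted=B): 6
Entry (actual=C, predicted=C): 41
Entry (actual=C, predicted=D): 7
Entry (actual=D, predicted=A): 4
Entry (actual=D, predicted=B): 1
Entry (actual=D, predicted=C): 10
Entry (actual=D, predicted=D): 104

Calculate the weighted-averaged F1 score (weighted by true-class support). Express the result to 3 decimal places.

0.770

Per-class F1 score (2·TP/(2·TP+FP+FN)):
  A: TP=44, FP=2+6+4=12, FN=8+9+6=23 → 88/123 = 0.7154
  B: TP=34, FP=8+6+1=15, FN=2+0+7=9 → 68/92 = 0.7391
  C: TP=41, FP=9+0+10=19, FN=6+6+7=19 → 82/120 = 0.6833
  D: TP=104, FP=6+7+7=20, FN=4+1+10=15 → 208/243 = 0.8560
Weighted-F1 score = Σ (supportᵢ/N)·F1 scoreᵢ with N=289: (67/289)·0.7154 + (43/289)·0.7391 + (60/289)·0.6833 + (119/289)·0.8560 = 0.770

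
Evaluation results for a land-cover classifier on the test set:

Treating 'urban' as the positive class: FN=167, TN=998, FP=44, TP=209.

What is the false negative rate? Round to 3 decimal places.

FNR = FN/(FN+TP) = 167/(167+209) = 0.444

0.444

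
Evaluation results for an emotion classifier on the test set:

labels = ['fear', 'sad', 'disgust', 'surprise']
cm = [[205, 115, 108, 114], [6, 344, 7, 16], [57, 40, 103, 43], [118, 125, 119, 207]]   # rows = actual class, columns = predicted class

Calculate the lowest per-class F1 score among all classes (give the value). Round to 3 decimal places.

Per-class F1 score (2·TP/(2·TP+FP+FN)):
  fear: TP=205, FP=6+57+118=181, FN=115+108+114=337 → 410/928 = 0.4418
  sad: TP=344, FP=115+40+125=280, FN=6+7+16=29 → 688/997 = 0.6901
  disgust: TP=103, FP=108+7+119=234, FN=57+40+43=140 → 206/580 = 0.3552
  surprise: TP=207, FP=114+16+43=173, FN=118+125+119=362 → 414/949 = 0.4362
Lowest is class 'disgust' with F1 score = 0.355.

0.355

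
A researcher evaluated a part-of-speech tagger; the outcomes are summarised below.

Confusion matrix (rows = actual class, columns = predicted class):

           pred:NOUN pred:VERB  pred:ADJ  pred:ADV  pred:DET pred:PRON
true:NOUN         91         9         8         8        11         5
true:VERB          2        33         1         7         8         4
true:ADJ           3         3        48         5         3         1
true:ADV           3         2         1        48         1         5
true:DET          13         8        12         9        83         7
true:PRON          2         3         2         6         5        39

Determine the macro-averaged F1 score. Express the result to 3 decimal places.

0.675

Per-class F1 score (2·TP/(2·TP+FP+FN)):
  NOUN: TP=91, FP=2+3+3+13+2=23, FN=9+8+8+11+5=41 → 182/246 = 0.7398
  VERB: TP=33, FP=9+3+2+8+3=25, FN=2+1+7+8+4=22 → 66/113 = 0.5841
  ADJ: TP=48, FP=8+1+1+12+2=24, FN=3+3+5+3+1=15 → 96/135 = 0.7111
  ADV: TP=48, FP=8+7+5+9+6=35, FN=3+2+1+1+5=12 → 96/143 = 0.6713
  DET: TP=83, FP=11+8+3+1+5=28, FN=13+8+12+9+7=49 → 166/243 = 0.6831
  PRON: TP=39, FP=5+4+1+5+7=22, FN=2+3+2+6+5=18 → 78/118 = 0.6610
Macro-F1 score = mean = (0.7398 + 0.5841 + 0.7111 + 0.6713 + 0.6831 + 0.6610) / 6 = 0.675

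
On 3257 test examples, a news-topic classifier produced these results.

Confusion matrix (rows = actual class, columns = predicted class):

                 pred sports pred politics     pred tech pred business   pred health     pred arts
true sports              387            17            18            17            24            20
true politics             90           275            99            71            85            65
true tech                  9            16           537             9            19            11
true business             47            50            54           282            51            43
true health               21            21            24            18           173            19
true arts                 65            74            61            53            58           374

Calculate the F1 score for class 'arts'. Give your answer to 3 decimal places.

0.615

F1 score = 2·TP/(2·TP+FP+FN).
arts: TP=374, FP=20+65+11+43+19=158, FN=65+74+61+53+58=311 → 748/1217 = 0.6146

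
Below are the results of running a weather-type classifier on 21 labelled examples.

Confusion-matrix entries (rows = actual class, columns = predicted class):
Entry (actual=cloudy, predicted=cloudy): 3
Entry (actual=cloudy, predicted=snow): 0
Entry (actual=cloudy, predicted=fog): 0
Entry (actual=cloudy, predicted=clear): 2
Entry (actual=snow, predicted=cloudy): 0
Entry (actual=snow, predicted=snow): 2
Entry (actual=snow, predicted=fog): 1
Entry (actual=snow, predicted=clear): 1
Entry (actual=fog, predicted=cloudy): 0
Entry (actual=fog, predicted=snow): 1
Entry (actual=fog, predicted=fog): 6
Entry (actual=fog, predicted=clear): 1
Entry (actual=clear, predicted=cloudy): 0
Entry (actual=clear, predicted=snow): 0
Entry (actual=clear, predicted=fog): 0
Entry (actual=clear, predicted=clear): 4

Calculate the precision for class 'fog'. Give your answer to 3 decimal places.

0.857

Treat 'fog' as positive and all other classes as negative.
precision = TP/(TP+FP).
fog: TP=6, FP=0+1+0=1 → 6/7 = 0.8571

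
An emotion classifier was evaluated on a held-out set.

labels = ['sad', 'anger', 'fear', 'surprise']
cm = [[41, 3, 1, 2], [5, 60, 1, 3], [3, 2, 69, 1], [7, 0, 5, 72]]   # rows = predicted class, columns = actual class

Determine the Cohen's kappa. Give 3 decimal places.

Observed agreement pₒ = trace/N = 242/275 = 0.8800
Expected agreement pₑ = Σ (rowᵢ·colᵢ)/N² = (56·47 + 65·69 + 76·75 + 78·84)/275² = 0.2561
κ = (pₒ − pₑ)/(1 − pₑ) = (0.8800 − 0.2561)/(1 − 0.2561) = 0.839

0.839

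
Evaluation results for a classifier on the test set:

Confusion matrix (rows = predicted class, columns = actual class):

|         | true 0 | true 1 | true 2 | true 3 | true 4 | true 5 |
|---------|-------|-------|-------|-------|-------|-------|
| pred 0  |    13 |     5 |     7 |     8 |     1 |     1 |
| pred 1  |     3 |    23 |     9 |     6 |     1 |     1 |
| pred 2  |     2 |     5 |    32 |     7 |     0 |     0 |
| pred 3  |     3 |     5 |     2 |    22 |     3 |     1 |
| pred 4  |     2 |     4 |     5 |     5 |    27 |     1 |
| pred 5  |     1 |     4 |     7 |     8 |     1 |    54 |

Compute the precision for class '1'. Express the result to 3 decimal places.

0.535

Take TP from the diagonal, FP from the rest of the '1' prediction marginal, FN from the rest of the '1' actual marginal.
precision = TP/(TP+FP).
1: TP=23, FP=3+9+6+1+1=20 → 23/43 = 0.5349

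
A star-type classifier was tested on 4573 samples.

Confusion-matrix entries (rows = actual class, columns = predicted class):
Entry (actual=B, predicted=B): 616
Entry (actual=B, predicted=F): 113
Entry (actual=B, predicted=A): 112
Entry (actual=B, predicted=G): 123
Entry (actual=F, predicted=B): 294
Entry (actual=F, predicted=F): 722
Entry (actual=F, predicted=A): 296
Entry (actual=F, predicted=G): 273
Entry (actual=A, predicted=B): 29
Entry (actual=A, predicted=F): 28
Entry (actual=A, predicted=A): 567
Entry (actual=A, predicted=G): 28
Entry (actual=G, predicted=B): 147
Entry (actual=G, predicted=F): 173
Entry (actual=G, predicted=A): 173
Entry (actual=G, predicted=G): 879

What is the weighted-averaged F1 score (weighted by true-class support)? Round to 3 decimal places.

Per-class F1 score (2·TP/(2·TP+FP+FN)):
  B: TP=616, FP=294+29+147=470, FN=113+112+123=348 → 1232/2050 = 0.6010
  F: TP=722, FP=113+28+173=314, FN=294+296+273=863 → 1444/2621 = 0.5509
  A: TP=567, FP=112+296+173=581, FN=29+28+28=85 → 1134/1800 = 0.6300
  G: TP=879, FP=123+273+28=424, FN=147+173+173=493 → 1758/2675 = 0.6572
Weighted-F1 score = Σ (supportᵢ/N)·F1 scoreᵢ with N=4573: (964/4573)·0.6010 + (1585/4573)·0.5509 + (652/4573)·0.6300 + (1372/4573)·0.6572 = 0.605

0.605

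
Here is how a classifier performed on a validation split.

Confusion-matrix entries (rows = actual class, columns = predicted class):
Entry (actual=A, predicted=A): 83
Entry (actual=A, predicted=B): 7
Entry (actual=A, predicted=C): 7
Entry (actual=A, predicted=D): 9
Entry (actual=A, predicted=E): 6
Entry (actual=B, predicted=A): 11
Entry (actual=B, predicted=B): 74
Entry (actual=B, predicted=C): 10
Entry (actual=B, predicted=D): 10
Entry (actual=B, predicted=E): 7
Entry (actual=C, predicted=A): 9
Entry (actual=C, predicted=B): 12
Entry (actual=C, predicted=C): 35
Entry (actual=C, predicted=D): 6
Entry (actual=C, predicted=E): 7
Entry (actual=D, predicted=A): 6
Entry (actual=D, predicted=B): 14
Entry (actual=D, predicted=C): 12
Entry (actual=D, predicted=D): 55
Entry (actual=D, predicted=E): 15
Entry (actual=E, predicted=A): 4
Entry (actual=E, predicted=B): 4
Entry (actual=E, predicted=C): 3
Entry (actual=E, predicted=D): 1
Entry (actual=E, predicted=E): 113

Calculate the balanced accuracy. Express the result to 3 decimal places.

0.670

Balanced accuracy = mean of per-class recall.
  A: recall = 83/112 = 0.7411
  B: recall = 74/112 = 0.6607
  C: recall = 35/69 = 0.5072
  D: recall = 55/102 = 0.5392
  E: recall = 113/125 = 0.9040
Mean = (0.7411 + 0.6607 + 0.5072 + 0.5392 + 0.9040) / 5 = 0.670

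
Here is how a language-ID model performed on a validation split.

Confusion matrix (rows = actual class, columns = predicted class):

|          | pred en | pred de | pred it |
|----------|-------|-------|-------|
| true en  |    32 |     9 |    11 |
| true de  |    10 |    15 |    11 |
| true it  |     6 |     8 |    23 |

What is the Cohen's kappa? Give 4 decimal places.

0.3333

Observed agreement pₒ = trace/N = 70/125 = 0.56000
Expected agreement pₑ = Σ (rowᵢ·colᵢ)/N² = (52·48 + 36·32 + 37·45)/125² = 0.34003
κ = (pₒ − pₑ)/(1 − pₑ) = (0.56000 − 0.34003)/(1 − 0.34003) = 0.3333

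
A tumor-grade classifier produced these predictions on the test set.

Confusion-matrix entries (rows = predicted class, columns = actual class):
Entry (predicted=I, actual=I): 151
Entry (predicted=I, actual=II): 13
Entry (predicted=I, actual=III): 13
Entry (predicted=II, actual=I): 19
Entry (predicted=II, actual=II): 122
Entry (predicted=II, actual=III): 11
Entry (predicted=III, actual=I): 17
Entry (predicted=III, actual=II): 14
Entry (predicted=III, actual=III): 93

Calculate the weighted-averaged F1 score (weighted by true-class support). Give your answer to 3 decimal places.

0.808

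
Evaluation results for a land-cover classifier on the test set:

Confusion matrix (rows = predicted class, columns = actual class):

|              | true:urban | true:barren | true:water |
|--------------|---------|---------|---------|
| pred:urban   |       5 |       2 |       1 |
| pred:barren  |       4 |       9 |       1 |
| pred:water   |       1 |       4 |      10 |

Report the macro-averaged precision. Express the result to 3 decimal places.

Per-class precision (TP/(TP+FP)):
  urban: TP=5, FP=2+1=3 → 5/8 = 0.6250
  barren: TP=9, FP=4+1=5 → 9/14 = 0.6429
  water: TP=10, FP=1+4=5 → 10/15 = 0.6667
Macro-precision = mean = (0.6250 + 0.6429 + 0.6667) / 3 = 0.645

0.645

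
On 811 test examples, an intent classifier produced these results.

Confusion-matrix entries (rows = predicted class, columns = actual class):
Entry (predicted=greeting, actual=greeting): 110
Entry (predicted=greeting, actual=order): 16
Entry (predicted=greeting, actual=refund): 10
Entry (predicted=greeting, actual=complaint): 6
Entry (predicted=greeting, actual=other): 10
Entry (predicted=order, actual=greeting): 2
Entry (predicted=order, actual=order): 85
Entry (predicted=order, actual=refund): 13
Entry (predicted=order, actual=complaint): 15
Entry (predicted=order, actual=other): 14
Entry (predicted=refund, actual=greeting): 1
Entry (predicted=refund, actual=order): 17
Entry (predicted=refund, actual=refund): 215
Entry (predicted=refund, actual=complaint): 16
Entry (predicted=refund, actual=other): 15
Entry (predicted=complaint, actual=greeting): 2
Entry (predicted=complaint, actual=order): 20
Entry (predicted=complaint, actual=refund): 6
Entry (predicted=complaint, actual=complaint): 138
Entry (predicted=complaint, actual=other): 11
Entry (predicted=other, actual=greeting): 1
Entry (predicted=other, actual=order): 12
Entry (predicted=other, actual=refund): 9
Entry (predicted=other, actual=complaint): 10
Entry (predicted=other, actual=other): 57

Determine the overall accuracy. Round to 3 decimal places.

Accuracy = trace / total = (110+85+215+138+57=605) / 811 = 605/811 = 0.746

0.746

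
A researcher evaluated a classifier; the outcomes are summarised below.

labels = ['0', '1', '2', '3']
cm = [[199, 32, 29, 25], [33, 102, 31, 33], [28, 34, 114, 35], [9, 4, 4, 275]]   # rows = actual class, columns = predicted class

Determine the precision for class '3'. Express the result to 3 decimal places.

Take TP from the diagonal, FP from the rest of the '3' prediction marginal, FN from the rest of the '3' actual marginal.
precision = TP/(TP+FP).
3: TP=275, FP=25+33+35=93 → 275/368 = 0.7473

0.747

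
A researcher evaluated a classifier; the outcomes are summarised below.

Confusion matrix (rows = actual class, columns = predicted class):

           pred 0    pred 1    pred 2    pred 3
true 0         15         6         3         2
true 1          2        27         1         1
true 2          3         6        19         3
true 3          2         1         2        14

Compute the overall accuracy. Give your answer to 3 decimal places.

Accuracy = trace / total = (15+27+19+14=75) / 107 = 75/107 = 0.701

0.701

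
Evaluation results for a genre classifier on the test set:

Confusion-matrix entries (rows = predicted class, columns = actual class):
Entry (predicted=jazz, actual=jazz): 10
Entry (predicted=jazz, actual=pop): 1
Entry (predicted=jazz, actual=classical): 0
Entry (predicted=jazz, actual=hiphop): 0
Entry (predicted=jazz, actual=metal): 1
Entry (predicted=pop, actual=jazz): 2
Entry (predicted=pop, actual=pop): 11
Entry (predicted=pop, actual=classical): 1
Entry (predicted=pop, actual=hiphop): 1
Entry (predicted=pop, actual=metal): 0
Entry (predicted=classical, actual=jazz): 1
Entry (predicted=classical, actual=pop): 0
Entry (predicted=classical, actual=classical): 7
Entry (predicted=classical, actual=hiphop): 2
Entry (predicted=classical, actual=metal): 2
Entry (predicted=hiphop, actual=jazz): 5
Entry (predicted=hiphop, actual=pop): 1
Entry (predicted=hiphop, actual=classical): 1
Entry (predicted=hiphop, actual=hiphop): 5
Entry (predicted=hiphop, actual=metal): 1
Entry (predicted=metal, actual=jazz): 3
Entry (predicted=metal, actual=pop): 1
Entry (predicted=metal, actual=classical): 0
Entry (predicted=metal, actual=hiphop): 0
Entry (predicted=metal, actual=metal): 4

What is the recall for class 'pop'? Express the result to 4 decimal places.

0.7857

Take TP from the diagonal, FP from the rest of the 'pop' prediction marginal, FN from the rest of the 'pop' actual marginal.
recall = TP/(TP+FN).
pop: TP=11, FN=1+0+1+1=3 → 11/14 = 0.78571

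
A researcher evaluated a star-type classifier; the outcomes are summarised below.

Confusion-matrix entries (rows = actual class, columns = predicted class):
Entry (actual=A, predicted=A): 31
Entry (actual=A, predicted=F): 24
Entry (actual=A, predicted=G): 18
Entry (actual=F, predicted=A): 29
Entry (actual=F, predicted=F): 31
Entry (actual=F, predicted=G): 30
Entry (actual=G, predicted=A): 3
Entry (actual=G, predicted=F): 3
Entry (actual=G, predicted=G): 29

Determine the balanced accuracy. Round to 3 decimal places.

0.533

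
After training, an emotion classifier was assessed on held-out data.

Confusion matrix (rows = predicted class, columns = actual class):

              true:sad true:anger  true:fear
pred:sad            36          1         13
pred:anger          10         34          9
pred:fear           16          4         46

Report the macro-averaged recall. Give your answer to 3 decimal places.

0.710

Per-class recall (TP/(TP+FN)):
  sad: TP=36, FN=10+16=26 → 36/62 = 0.5806
  anger: TP=34, FN=1+4=5 → 34/39 = 0.8718
  fear: TP=46, FN=13+9=22 → 46/68 = 0.6765
Macro-recall = mean = (0.5806 + 0.8718 + 0.6765) / 3 = 0.710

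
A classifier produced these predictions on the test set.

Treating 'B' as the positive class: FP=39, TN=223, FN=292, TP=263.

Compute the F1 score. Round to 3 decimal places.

0.614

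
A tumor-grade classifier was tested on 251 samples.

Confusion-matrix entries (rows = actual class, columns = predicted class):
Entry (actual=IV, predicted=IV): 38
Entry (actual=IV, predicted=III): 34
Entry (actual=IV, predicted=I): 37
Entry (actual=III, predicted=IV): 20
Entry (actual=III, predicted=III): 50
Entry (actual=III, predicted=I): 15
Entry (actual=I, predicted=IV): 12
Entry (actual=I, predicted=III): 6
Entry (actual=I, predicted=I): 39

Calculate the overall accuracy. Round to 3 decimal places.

Accuracy = trace / total = (38+50+39=127) / 251 = 127/251 = 0.506

0.506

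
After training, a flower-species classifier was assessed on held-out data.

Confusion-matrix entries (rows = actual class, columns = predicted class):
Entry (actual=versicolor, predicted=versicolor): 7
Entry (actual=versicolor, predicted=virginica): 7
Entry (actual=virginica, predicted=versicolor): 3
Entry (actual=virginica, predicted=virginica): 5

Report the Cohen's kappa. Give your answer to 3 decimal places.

0.113

Observed agreement pₒ = trace/N = 12/22 = 0.5455
Expected agreement pₑ = Σ (rowᵢ·colᵢ)/N² = (14·10 + 8·12)/22² = 0.4876
κ = (pₒ − pₑ)/(1 − pₑ) = (0.5455 − 0.4876)/(1 − 0.4876) = 0.113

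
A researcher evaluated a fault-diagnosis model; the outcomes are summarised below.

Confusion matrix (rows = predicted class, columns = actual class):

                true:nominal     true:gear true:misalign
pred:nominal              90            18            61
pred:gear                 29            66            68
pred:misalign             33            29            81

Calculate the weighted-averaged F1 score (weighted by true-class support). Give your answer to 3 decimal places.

Per-class F1 score (2·TP/(2·TP+FP+FN)):
  nominal: TP=90, FP=18+61=79, FN=29+33=62 → 180/321 = 0.5607
  gear: TP=66, FP=29+68=97, FN=18+29=47 → 132/276 = 0.4783
  misalign: TP=81, FP=33+29=62, FN=61+68=129 → 162/353 = 0.4589
Weighted-F1 score = Σ (supportᵢ/N)·F1 scoreᵢ with N=475: (152/475)·0.5607 + (113/475)·0.4783 + (210/475)·0.4589 = 0.496

0.496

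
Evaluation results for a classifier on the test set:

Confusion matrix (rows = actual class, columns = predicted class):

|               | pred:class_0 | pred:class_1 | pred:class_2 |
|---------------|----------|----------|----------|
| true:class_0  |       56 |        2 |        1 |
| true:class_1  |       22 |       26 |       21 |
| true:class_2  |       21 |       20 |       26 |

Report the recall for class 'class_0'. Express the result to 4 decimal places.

Take TP from the diagonal, FP from the rest of the 'class_0' prediction marginal, FN from the rest of the 'class_0' actual marginal.
recall = TP/(TP+FN).
class_0: TP=56, FN=2+1=3 → 56/59 = 0.94915

0.9492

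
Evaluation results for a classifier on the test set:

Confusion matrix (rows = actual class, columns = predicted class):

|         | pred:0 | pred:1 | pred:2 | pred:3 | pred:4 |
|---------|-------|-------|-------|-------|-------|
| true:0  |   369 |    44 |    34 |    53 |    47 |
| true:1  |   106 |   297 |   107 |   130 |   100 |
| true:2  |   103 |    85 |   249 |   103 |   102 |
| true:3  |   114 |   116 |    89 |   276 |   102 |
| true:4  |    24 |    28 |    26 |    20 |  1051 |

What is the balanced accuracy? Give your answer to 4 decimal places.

Balanced accuracy = mean of per-class recall.
  0: recall = 369/547 = 0.67459
  1: recall = 297/740 = 0.40135
  2: recall = 249/642 = 0.38785
  3: recall = 276/697 = 0.39598
  4: recall = 1051/1149 = 0.91471
Mean = (0.67459 + 0.40135 + 0.38785 + 0.39598 + 0.91471) / 5 = 0.5549

0.5549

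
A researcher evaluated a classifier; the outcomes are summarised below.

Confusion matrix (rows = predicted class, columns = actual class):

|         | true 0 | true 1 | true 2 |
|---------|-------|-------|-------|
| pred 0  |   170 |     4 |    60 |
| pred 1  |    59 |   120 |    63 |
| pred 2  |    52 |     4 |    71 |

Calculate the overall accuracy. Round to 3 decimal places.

0.599

Accuracy = trace / total = (170+120+71=361) / 603 = 361/603 = 0.599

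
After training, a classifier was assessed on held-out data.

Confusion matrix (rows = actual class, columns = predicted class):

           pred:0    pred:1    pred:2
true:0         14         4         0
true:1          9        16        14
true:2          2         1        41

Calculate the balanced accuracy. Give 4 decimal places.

0.7066

Balanced accuracy = mean of per-class recall.
  0: recall = 14/18 = 0.77778
  1: recall = 16/39 = 0.41026
  2: recall = 41/44 = 0.93182
Mean = (0.77778 + 0.41026 + 0.93182) / 3 = 0.7066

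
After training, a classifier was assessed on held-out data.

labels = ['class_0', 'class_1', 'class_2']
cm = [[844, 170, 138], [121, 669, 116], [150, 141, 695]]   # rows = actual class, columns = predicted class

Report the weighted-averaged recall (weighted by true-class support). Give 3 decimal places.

Per-class recall (TP/(TP+FN)):
  class_0: TP=844, FN=170+138=308 → 844/1152 = 0.7326
  class_1: TP=669, FN=121+116=237 → 669/906 = 0.7384
  class_2: TP=695, FN=150+141=291 → 695/986 = 0.7049
Weighted-recall = Σ (supportᵢ/N)·recallᵢ with N=3044: (1152/3044)·0.7326 + (906/3044)·0.7384 + (986/3044)·0.7049 = 0.725

0.725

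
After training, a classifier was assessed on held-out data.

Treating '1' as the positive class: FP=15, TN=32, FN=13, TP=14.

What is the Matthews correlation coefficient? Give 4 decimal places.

0.1966

MCC = (TP·TN − FP·FN) / √((TP+FP)(TP+FN)(TN+FP)(TN+FN))
Numerator = 14·32 − 15·13 = 253
Denominator = √(29·27·47·45) = √1656045 = 1286.8741
MCC = 253 / 1286.8741 = 0.1966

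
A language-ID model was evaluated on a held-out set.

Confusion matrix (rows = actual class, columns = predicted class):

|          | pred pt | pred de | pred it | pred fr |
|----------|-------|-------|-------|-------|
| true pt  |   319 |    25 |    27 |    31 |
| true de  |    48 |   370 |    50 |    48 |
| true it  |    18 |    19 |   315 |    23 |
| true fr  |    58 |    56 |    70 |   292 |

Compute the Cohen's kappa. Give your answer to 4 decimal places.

0.6436

Observed agreement pₒ = trace/N = 1296/1769 = 0.73262
Expected agreement pₑ = Σ (rowᵢ·colᵢ)/N² = (402·443 + 516·470 + 375·462 + 476·394)/1769² = 0.24970
κ = (pₒ − pₑ)/(1 − pₑ) = (0.73262 − 0.24970)/(1 − 0.24970) = 0.6436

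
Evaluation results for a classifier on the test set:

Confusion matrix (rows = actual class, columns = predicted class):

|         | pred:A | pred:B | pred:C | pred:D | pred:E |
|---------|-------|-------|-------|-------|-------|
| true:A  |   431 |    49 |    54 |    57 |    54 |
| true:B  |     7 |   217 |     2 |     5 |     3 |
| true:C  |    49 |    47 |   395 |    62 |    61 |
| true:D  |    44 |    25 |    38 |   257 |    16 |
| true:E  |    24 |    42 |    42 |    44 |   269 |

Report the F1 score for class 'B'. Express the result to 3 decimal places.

0.707

One-vs-rest for 'B': TP = diagonal; FP = other classes predicted 'B'; FN = 'B' predicted as other.
F1 score = 2·TP/(2·TP+FP+FN).
B: TP=217, FP=49+47+25+42=163, FN=7+2+5+3=17 → 434/614 = 0.7068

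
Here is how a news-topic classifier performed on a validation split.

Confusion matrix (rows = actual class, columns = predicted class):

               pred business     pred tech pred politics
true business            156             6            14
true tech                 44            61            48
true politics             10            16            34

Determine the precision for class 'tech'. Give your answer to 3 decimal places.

One-vs-rest for 'tech': TP = diagonal; FP = other classes predicted 'tech'; FN = 'tech' predicted as other.
precision = TP/(TP+FP).
tech: TP=61, FP=6+16=22 → 61/83 = 0.7349

0.735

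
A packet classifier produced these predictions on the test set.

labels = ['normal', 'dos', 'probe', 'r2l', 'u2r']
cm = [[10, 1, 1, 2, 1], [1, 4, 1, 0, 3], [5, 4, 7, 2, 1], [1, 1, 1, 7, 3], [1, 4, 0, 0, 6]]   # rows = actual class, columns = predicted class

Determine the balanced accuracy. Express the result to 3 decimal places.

Balanced accuracy = mean of per-class recall.
  normal: recall = 10/15 = 0.6667
  dos: recall = 4/9 = 0.4444
  probe: recall = 7/19 = 0.3684
  r2l: recall = 7/13 = 0.5385
  u2r: recall = 6/11 = 0.5455
Mean = (0.6667 + 0.4444 + 0.3684 + 0.5385 + 0.5455) / 5 = 0.513

0.513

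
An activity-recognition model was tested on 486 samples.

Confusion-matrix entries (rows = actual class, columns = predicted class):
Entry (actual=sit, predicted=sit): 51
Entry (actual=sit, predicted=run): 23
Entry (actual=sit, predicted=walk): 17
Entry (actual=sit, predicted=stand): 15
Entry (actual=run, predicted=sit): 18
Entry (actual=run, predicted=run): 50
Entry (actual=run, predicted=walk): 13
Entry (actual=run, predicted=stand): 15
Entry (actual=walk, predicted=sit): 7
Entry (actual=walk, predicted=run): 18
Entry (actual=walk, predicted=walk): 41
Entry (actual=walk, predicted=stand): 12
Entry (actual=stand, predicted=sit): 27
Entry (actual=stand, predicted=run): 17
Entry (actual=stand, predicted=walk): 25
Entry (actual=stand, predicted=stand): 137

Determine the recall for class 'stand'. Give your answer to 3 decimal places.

0.665

recall = TP/(TP+FN).
stand: TP=137, FN=27+17+25=69 → 137/206 = 0.6650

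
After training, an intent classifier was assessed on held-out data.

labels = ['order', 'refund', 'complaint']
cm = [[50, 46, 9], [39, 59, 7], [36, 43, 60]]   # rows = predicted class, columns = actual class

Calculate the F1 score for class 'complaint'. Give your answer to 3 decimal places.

One-vs-rest for 'complaint': TP = diagonal; FP = other classes predicted 'complaint'; FN = 'complaint' predicted as other.
F1 score = 2·TP/(2·TP+FP+FN).
complaint: TP=60, FP=36+43=79, FN=9+7=16 → 120/215 = 0.5581

0.558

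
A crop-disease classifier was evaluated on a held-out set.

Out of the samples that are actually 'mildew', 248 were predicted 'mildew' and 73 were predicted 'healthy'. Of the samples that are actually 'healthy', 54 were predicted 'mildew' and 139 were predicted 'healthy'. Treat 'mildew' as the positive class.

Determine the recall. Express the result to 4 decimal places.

0.7726

Recall = TP/(TP+FN) = 248/(248+73) = 248/321 = 0.7726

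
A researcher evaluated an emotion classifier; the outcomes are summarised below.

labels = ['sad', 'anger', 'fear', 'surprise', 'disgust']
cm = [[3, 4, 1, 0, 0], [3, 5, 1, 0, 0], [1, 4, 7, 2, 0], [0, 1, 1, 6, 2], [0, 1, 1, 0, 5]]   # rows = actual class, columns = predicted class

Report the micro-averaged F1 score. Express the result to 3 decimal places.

Micro-averaging pools counts across classes: ΣTP=26, ΣFP=22, ΣFN=22.
Micro-F1 score = 2·TP/(2·TP+FP+FN) on pooled counts = 0.542 (equals overall accuracy in single-label multiclass).

0.542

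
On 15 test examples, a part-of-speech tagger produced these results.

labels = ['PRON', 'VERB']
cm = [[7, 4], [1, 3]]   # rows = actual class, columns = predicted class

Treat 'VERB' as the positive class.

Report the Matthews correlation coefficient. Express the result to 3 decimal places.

0.342

MCC = (TP·TN − FP·FN) / √((TP+FP)(TP+FN)(TN+FP)(TN+FN))
Numerator = 3·7 − 4·1 = 17
Denominator = √(7·4·11·8) = √2464 = 49.6387
MCC = 17 / 49.6387 = 0.342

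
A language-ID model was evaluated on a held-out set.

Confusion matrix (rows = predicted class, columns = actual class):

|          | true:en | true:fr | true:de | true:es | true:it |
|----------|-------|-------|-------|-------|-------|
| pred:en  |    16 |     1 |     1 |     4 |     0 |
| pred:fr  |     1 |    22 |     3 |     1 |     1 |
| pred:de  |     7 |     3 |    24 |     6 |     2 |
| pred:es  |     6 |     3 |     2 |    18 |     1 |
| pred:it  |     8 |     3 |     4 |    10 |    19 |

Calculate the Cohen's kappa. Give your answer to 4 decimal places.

0.4993

Observed agreement pₒ = trace/N = 99/166 = 0.59639
Expected agreement pₑ = Σ (rowᵢ·colᵢ)/N² = (38·22 + 32·28 + 34·42 + 39·30 + 23·44)/166² = 0.19386
κ = (pₒ − pₑ)/(1 − pₑ) = (0.59639 − 0.19386)/(1 − 0.19386) = 0.4993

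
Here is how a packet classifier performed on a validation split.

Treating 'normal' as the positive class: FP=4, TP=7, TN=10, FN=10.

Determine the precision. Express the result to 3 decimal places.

Precision = TP/(TP+FP) = 7/(7+4) = 7/11 = 0.636

0.636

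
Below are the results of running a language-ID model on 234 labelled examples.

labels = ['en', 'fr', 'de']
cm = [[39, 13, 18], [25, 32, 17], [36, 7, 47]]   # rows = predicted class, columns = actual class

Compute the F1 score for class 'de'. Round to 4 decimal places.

0.5465

F1 score = 2·TP/(2·TP+FP+FN).
de: TP=47, FP=36+7=43, FN=18+17=35 → 94/172 = 0.54651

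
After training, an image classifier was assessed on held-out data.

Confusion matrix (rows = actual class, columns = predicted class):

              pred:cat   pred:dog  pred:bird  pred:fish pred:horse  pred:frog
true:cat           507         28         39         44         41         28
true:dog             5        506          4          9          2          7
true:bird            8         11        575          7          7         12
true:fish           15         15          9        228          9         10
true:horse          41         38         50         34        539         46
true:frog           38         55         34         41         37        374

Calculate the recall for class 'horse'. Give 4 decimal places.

0.7206

recall = TP/(TP+FN).
horse: TP=539, FN=41+38+50+34+46=209 → 539/748 = 0.72059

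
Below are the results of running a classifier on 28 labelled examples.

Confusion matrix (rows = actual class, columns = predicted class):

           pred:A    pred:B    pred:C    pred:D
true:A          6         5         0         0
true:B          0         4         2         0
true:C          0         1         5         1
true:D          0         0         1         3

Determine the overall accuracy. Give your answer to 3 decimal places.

0.643

Accuracy = trace / total = (6+4+5+3=18) / 28 = 18/28 = 0.643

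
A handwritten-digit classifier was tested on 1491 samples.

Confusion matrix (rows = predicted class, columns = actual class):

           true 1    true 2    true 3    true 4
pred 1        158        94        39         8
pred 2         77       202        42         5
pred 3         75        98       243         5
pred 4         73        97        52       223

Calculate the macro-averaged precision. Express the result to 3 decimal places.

0.557

Per-class precision (TP/(TP+FP)):
  1: TP=158, FP=94+39+8=141 → 158/299 = 0.5284
  2: TP=202, FP=77+42+5=124 → 202/326 = 0.6196
  3: TP=243, FP=75+98+5=178 → 243/421 = 0.5772
  4: TP=223, FP=73+97+52=222 → 223/445 = 0.5011
Macro-precision = mean = (0.5284 + 0.6196 + 0.5772 + 0.5011) / 4 = 0.557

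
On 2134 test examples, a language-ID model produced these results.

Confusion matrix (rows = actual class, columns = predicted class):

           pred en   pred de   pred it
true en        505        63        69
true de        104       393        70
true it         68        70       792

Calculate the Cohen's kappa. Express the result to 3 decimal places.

0.680

Observed agreement pₒ = trace/N = 1690/2134 = 0.7919
Expected agreement pₑ = Σ (rowᵢ·colᵢ)/N² = (637·677 + 567·526 + 930·931)/2134² = 0.3503
κ = (pₒ − pₑ)/(1 − pₑ) = (0.7919 − 0.3503)/(1 − 0.3503) = 0.680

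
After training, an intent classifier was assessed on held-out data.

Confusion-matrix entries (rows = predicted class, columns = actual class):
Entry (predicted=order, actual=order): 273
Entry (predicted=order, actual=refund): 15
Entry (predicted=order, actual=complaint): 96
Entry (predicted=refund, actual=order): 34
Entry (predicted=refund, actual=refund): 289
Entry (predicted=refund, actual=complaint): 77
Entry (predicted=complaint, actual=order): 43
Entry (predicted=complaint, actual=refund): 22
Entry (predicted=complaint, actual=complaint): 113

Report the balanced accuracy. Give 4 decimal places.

0.6872

Balanced accuracy = mean of per-class recall.
  order: recall = 273/350 = 0.78000
  refund: recall = 289/326 = 0.88650
  complaint: recall = 113/286 = 0.39510
Mean = (0.78000 + 0.88650 + 0.39510) / 3 = 0.6872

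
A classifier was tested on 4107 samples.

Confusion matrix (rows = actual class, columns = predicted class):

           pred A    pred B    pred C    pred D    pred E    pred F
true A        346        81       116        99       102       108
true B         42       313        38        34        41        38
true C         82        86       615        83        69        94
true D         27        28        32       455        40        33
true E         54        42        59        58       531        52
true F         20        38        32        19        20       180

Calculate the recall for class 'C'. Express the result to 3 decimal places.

0.598

Treat 'C' as positive and all other classes as negative.
recall = TP/(TP+FN).
C: TP=615, FN=82+86+83+69+94=414 → 615/1029 = 0.5977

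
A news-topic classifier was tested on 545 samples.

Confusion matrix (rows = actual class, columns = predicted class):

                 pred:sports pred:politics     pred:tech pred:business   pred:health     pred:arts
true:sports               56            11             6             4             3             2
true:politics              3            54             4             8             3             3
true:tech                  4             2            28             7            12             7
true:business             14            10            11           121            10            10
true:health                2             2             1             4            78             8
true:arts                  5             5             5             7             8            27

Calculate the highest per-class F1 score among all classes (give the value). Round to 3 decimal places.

Per-class F1 score (2·TP/(2·TP+FP+FN)):
  sports: TP=56, FP=3+4+14+2+5=28, FN=11+6+4+3+2=26 → 112/166 = 0.6747
  politics: TP=54, FP=11+2+10+2+5=30, FN=3+4+8+3+3=21 → 108/159 = 0.6792
  tech: TP=28, FP=6+4+11+1+5=27, FN=4+2+7+12+7=32 → 56/115 = 0.4870
  business: TP=121, FP=4+8+7+4+7=30, FN=14+10+11+10+10=55 → 242/327 = 0.7401
  health: TP=78, FP=3+3+12+10+8=36, FN=2+2+1+4+8=17 → 156/209 = 0.7464
  arts: TP=27, FP=2+3+7+10+8=30, FN=5+5+5+7+8=30 → 54/114 = 0.4737
Highest is class 'health' with F1 score = 0.746.

0.746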